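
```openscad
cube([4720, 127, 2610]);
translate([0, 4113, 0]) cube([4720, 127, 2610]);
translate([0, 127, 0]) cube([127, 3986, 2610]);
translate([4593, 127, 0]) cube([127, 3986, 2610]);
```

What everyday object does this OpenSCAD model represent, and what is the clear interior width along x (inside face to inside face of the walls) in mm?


A house (or room) frame. The interior width is 4466 mm.

Four 2610 mm walls enclosing a rectangle with no floor or roof — a room or house frame. Outside width is 4720 mm and wall thickness is 127 mm, so the interior width is 4720 − 2 × 127 = 4466 mm.


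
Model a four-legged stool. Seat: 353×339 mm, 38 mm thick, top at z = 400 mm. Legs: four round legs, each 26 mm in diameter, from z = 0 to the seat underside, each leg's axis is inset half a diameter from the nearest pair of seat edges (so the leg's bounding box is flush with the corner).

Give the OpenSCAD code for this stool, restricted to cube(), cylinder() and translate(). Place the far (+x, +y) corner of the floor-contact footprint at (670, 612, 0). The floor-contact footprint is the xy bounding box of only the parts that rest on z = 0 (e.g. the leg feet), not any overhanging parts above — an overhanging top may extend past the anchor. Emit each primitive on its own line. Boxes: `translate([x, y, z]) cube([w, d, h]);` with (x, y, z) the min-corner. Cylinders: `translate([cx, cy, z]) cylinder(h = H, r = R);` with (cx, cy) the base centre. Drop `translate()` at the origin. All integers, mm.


translate([317, 273, 362]) cube([353, 339, 38]);
translate([330, 286, 0]) cylinder(h = 362, r = 13);
translate([657, 286, 0]) cylinder(h = 362, r = 13);
translate([330, 599, 0]) cylinder(h = 362, r = 13);
translate([657, 599, 0]) cylinder(h = 362, r = 13);


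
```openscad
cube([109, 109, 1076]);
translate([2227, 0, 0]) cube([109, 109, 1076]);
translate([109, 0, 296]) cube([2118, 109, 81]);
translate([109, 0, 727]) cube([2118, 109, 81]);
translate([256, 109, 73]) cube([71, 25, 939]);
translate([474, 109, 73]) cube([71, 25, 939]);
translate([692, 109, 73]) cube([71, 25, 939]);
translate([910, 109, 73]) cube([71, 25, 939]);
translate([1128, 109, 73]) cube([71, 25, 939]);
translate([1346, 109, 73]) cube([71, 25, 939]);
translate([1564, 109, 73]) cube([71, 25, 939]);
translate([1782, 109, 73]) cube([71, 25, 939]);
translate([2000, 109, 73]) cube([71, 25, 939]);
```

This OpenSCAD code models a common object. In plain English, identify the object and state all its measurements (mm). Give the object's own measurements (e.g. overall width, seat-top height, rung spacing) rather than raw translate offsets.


A fence section. Two 109×109 mm posts, 1076 mm tall, stand on the floor with a clear span of 2118 mm between their inner faces. Two horizontal rails of 109×81 mm section span the gap between the posts with their undersides at z = 296 mm and z = 727 mm, flush with the posts' −y face. 9 pickets, each 71 mm wide, 25 mm thick and 939 mm tall, are fixed to the +y face of the rails with their bottoms at z = 73 mm, spaced across the span with a 147 mm gap after the −x post and between neighbouring pickets, with 156 mm left before the +x post.


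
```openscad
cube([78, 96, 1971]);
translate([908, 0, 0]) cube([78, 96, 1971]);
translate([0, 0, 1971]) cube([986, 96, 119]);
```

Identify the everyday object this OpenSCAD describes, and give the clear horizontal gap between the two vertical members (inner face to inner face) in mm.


A door frame. The clear opening width is 830 mm.

Two 1971 mm tall posts with a header on top — a door frame. The left jamb is 78 mm wide at x = 0; the right jamb starts at x = 908. The clear opening is 908 − 78 = 830 mm.


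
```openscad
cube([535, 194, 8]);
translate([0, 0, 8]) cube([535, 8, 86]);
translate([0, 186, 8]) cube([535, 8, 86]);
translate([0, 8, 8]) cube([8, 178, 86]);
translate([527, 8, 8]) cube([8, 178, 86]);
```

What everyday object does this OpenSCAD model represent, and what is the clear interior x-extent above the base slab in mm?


An open box. The internal width is 519 mm.

A 535×194 base slab with four walls standing on it — an open box. The base is 535 mm wide and the walls are 8 mm thick, so the internal width is 535 − 2 × 8 = 519 mm.


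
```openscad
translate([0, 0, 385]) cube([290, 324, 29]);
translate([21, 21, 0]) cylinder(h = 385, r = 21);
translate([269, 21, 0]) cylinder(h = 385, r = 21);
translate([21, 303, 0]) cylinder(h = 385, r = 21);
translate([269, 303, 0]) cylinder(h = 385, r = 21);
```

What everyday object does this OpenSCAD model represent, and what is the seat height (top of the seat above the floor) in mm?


A stool. The seat height is 414 mm.

A 290×324×29 slab at z = 385 on four corner cylinders — a stool. The seat top is 385 + 29 = 414 mm.


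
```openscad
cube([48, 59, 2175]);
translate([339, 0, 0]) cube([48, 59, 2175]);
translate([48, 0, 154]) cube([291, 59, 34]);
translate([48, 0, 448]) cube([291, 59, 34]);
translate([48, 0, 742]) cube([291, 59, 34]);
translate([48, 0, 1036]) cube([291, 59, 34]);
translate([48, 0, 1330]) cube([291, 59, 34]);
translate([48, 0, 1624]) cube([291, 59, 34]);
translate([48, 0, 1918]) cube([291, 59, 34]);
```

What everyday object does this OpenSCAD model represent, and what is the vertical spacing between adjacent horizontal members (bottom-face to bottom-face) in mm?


A ladder. The rung spacing is 294 mm.

Two tall 48×59 posts with 7 short bars between them — a ladder. Adjacent rungs sit at z = 154 and z = 448, so the spacing is 448 − 154 = 294 mm.


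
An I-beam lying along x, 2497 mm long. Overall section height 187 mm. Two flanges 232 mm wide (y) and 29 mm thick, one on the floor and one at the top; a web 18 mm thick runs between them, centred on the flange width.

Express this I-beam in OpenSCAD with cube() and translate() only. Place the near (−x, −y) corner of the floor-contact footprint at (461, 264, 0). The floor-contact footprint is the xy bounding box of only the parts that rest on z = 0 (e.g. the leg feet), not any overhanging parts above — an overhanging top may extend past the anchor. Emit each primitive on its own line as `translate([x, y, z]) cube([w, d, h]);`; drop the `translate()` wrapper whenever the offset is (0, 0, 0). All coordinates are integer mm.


translate([461, 264, 0]) cube([2497, 232, 29]);
translate([461, 371, 29]) cube([2497, 18, 129]);
translate([461, 264, 158]) cube([2497, 232, 29]);


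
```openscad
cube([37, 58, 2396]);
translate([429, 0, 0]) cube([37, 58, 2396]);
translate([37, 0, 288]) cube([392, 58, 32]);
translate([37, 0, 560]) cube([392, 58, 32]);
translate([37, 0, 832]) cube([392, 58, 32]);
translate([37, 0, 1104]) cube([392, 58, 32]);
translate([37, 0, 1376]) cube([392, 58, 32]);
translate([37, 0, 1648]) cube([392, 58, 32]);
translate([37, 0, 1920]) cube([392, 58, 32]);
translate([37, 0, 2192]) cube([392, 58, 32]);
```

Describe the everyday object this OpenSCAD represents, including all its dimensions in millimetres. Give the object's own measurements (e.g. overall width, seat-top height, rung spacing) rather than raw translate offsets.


A straight ladder. Two 37×58 mm vertical rails, 2396 mm tall, stand 466 mm apart (outside-to-outside) with their front faces coplanar on the −y side. 8 rungs, each 58 mm deep and 32 mm tall, span between the inner faces of the rails, front faces flush with the rails. The lowest rung's underside is at z = 288 mm and rungs are spaced 272 mm apart (underside to underside).


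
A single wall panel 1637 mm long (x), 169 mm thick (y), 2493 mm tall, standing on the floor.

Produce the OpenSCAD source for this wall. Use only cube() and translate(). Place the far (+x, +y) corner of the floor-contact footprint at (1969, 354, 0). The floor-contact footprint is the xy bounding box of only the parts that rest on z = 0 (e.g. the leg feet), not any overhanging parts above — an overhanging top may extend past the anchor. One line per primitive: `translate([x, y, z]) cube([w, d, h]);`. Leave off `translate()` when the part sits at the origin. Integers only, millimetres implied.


translate([332, 185, 0]) cube([1637, 169, 2493]);


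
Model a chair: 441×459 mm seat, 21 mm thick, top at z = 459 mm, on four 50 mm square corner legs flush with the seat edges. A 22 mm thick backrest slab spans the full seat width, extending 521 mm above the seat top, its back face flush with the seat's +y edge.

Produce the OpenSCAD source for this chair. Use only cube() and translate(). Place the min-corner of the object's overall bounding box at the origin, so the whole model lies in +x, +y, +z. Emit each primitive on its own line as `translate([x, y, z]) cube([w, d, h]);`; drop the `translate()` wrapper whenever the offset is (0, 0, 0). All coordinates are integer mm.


translate([0, 0, 438]) cube([441, 459, 21]);
cube([50, 50, 438]);
translate([391, 0, 0]) cube([50, 50, 438]);
translate([0, 409, 0]) cube([50, 50, 438]);
translate([391, 409, 0]) cube([50, 50, 438]);
translate([0, 437, 459]) cube([441, 22, 521]);


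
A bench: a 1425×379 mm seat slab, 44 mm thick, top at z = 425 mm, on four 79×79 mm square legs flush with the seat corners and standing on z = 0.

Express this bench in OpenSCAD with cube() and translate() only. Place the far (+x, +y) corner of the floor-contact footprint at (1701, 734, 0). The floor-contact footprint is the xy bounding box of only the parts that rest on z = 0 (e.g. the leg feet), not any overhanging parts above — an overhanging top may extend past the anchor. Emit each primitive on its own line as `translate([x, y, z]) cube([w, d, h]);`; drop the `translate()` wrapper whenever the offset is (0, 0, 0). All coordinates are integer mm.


translate([276, 355, 381]) cube([1425, 379, 44]);
translate([276, 355, 0]) cube([79, 79, 381]);
translate([276, 655, 0]) cube([79, 79, 381]);
translate([1622, 355, 0]) cube([79, 79, 381]);
translate([1622, 655, 0]) cube([79, 79, 381]);


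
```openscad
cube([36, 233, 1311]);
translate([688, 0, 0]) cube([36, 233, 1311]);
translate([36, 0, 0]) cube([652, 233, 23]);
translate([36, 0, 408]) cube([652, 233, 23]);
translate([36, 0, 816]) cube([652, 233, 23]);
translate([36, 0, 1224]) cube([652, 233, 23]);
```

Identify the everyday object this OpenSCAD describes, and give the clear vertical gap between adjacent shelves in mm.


A bookshelf. The clear shelf gap is 385 mm.

Two tall side panels with 4 horizontal boards between them — a bookshelf. The first two shelf undersides are at z = 0 and z = 408; with shelf thickness 23, the clear gap is 408 − 0 − 23 = 385 mm.


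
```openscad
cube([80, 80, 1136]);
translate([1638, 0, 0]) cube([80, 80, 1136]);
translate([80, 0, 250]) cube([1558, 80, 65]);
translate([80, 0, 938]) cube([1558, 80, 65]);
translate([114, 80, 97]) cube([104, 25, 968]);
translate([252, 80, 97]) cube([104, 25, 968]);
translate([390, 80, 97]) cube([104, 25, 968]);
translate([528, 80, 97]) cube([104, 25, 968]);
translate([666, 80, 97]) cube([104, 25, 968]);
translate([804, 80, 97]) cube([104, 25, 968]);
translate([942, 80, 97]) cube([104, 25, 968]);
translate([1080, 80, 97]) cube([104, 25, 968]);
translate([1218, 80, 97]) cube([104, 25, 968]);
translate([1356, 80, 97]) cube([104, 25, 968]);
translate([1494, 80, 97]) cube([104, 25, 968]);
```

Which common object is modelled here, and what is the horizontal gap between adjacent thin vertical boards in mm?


A fence section. The picket gap is 34 mm.

Two posts, two rails, 11 pickets — a fence section. Span 1558 mm holds 11 pickets of 104 mm with 12 equal gaps: ⌊(1558 − 11·104) / 12⌋ = 34 mm.


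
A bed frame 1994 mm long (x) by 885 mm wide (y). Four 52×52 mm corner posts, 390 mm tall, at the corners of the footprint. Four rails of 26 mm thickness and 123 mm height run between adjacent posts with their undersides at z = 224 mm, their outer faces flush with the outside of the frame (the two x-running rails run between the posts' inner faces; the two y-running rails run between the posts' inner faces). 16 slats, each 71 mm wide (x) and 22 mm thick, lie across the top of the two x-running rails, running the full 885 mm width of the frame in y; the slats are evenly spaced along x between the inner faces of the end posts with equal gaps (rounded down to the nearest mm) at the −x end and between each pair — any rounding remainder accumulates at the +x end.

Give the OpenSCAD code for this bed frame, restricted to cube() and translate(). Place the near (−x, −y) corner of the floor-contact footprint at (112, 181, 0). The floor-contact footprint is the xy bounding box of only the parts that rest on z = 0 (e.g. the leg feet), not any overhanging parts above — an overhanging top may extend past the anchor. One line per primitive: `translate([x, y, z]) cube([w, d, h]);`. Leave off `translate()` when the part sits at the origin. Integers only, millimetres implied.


// slat z = rail_z + rail_h = 224 + 123 = 347
// slat gap = ⌊(1890 − 16·71) / 17⌋ = 44
translate([112, 181, 0]) cube([52, 52, 390]);
translate([112, 1014, 0]) cube([52, 52, 390]);
translate([2054, 181, 0]) cube([52, 52, 390]);
translate([2054, 1014, 0]) cube([52, 52, 390]);
translate([164, 181, 224]) cube([1890, 26, 123]);
translate([164, 1040, 224]) cube([1890, 26, 123]);
translate([112, 233, 224]) cube([26, 781, 123]);
translate([2080, 233, 224]) cube([26, 781, 123]);
translate([208, 181, 347]) cube([71, 885, 22]);
translate([323, 181, 347]) cube([71, 885, 22]);
translate([438, 181, 347]) cube([71, 885, 22]);
translate([553, 181, 347]) cube([71, 885, 22]);
translate([668, 181, 347]) cube([71, 885, 22]);
translate([783, 181, 347]) cube([71, 885, 22]);
translate([898, 181, 347]) cube([71, 885, 22]);
translate([1013, 181, 347]) cube([71, 885, 22]);
translate([1128, 181, 347]) cube([71, 885, 22]);
translate([1243, 181, 347]) cube([71, 885, 22]);
translate([1358, 181, 347]) cube([71, 885, 22]);
translate([1473, 181, 347]) cube([71, 885, 22]);
translate([1588, 181, 347]) cube([71, 885, 22]);
translate([1703, 181, 347]) cube([71, 885, 22]);
translate([1818, 181, 347]) cube([71, 885, 22]);
translate([1933, 181, 347]) cube([71, 885, 22]);


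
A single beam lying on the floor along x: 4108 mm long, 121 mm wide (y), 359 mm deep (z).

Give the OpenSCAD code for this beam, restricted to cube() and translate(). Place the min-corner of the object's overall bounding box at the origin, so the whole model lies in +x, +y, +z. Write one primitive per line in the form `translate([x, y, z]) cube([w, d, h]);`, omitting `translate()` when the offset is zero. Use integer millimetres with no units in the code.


cube([4108, 121, 359]);


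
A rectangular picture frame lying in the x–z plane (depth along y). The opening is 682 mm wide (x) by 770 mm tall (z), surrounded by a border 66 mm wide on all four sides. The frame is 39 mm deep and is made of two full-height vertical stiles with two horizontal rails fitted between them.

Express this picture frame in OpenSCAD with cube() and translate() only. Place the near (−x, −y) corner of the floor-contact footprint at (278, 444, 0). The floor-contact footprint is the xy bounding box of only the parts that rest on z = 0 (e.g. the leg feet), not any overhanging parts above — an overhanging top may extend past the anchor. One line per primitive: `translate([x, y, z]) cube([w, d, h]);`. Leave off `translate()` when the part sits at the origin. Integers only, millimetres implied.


translate([278, 444, 0]) cube([66, 39, 902]);
translate([1026, 444, 0]) cube([66, 39, 902]);
translate([344, 444, 0]) cube([682, 39, 66]);
translate([344, 444, 836]) cube([682, 39, 66]);


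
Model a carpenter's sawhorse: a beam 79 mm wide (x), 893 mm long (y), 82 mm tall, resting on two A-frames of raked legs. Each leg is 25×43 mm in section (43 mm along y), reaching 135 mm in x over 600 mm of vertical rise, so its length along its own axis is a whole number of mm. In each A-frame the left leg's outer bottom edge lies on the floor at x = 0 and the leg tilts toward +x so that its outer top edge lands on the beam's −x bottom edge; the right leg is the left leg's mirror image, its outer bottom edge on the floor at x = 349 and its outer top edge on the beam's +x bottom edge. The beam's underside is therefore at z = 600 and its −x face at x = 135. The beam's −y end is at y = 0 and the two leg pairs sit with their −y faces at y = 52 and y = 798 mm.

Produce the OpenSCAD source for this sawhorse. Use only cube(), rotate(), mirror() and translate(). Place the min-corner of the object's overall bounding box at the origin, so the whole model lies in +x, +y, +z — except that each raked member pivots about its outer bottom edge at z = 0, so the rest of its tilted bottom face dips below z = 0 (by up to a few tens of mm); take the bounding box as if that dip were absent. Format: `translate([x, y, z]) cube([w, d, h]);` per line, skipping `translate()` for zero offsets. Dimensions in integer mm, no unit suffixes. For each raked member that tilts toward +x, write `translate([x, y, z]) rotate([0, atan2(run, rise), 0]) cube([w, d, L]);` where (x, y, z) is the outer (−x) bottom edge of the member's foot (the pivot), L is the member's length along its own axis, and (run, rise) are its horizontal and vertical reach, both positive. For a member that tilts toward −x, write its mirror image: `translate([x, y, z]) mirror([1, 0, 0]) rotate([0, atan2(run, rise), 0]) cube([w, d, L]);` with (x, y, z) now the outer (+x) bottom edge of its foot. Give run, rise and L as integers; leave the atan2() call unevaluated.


translate([135, 0, 600]) cube([79, 893, 82]);
translate([0, 52, 0]) rotate([0, atan2(135, 600), 0]) cube([25, 43, 615]);
translate([349, 52, 0]) mirror([1, 0, 0]) rotate([0, atan2(135, 600), 0]) cube([25, 43, 615]);
translate([0, 798, 0]) rotate([0, atan2(135, 600), 0]) cube([25, 43, 615]);
translate([349, 798, 0]) mirror([1, 0, 0]) rotate([0, atan2(135, 600), 0]) cube([25, 43, 615]);


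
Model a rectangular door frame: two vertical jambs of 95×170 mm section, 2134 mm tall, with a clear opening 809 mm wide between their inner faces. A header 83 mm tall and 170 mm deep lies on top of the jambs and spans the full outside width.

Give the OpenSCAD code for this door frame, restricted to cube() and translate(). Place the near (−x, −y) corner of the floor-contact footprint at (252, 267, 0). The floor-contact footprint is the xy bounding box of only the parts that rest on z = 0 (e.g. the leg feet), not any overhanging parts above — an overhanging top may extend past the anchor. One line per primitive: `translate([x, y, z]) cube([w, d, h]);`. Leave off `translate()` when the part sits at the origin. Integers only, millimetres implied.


translate([252, 267, 0]) cube([95, 170, 2134]);
translate([1156, 267, 0]) cube([95, 170, 2134]);
translate([252, 267, 2134]) cube([999, 170, 83]);


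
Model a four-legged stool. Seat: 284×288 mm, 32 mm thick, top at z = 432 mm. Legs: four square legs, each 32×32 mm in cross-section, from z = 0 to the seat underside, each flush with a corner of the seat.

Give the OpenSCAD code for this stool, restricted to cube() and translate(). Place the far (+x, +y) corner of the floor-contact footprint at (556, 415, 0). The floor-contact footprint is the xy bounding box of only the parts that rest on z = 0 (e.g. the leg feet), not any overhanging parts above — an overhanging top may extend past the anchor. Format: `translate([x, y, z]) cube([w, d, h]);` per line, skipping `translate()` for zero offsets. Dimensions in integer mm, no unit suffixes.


translate([272, 127, 400]) cube([284, 288, 32]);
translate([272, 127, 0]) cube([32, 32, 400]);
translate([524, 127, 0]) cube([32, 32, 400]);
translate([272, 383, 0]) cube([32, 32, 400]);
translate([524, 383, 0]) cube([32, 32, 400]);


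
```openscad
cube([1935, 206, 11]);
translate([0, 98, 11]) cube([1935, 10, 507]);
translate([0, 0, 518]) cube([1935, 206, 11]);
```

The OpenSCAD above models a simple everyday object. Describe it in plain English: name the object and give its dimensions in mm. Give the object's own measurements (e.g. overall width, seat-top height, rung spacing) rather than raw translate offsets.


An I-beam lying along x, 1935 mm long. Overall section height 529 mm. Two flanges 206 mm wide (y) and 11 mm thick, one on the floor and one at the top; a web 10 mm thick runs between them, centred on the flange width.


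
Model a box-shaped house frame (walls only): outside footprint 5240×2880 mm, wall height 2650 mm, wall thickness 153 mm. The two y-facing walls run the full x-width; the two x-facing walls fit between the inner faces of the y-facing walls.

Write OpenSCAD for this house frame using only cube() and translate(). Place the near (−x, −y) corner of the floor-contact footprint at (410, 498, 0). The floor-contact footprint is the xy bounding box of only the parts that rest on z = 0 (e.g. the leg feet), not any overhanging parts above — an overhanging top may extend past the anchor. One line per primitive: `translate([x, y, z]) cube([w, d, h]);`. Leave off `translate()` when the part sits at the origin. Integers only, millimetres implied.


translate([410, 498, 0]) cube([5240, 153, 2650]);
translate([410, 3225, 0]) cube([5240, 153, 2650]);
translate([410, 651, 0]) cube([153, 2574, 2650]);
translate([5497, 651, 0]) cube([153, 2574, 2650]);


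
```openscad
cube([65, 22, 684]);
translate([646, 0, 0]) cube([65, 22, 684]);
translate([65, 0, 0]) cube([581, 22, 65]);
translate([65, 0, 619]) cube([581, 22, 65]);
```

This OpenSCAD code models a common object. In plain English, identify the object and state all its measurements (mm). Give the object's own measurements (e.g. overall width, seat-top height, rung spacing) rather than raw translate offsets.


A rectangular picture frame lying in the x–z plane (depth along y). The opening is 581 mm wide (x) by 554 mm tall (z), surrounded by a border 65 mm wide on all four sides. The frame is 22 mm deep and is made of two full-height vertical stiles with two horizontal rails fitted between them.


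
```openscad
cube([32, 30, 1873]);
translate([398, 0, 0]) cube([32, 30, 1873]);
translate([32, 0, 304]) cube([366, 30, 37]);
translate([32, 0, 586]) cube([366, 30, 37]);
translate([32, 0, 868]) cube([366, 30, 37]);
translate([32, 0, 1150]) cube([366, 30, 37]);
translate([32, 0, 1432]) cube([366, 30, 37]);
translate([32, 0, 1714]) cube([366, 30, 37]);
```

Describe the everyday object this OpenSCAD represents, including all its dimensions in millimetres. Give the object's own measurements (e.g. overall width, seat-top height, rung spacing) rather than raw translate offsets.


A straight ladder. Two 32×30 mm vertical rails, 1873 mm tall, stand 430 mm apart (outside-to-outside) with their front faces coplanar on the −y side. 6 rungs, each 30 mm deep and 37 mm tall, span between the inner faces of the rails, front faces flush with the rails. The lowest rung's underside is at z = 304 mm and rungs are spaced 282 mm apart (underside to underside).


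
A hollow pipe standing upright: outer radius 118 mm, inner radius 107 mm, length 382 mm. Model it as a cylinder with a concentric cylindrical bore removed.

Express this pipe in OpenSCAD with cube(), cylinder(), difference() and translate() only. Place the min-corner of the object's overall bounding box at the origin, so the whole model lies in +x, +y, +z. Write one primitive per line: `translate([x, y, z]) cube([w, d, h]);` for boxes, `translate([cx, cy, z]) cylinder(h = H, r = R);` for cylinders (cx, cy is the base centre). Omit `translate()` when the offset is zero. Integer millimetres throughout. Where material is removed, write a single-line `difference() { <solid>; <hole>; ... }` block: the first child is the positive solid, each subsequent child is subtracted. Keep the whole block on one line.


difference() { translate([118, 118, 0]) cylinder(h = 382, r = 118); translate([118, 118, 0]) cylinder(h = 382, r = 107); }


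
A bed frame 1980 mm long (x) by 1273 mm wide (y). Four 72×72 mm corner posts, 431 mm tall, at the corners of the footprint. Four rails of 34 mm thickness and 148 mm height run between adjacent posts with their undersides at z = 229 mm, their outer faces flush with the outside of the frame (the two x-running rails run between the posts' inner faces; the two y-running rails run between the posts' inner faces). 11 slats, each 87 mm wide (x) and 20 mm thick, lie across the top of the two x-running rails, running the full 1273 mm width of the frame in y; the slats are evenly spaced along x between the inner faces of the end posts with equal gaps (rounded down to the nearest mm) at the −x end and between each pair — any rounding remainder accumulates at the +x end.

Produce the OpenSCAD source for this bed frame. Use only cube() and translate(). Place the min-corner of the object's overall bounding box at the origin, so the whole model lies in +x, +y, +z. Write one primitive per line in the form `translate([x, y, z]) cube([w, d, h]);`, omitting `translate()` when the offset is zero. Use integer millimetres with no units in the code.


cube([72, 72, 431]);
translate([0, 1201, 0]) cube([72, 72, 431]);
translate([1908, 0, 0]) cube([72, 72, 431]);
translate([1908, 1201, 0]) cube([72, 72, 431]);
translate([72, 0, 229]) cube([1836, 34, 148]);
translate([72, 1239, 229]) cube([1836, 34, 148]);
translate([0, 72, 229]) cube([34, 1129, 148]);
translate([1946, 72, 229]) cube([34, 1129, 148]);
translate([145, 0, 377]) cube([87, 1273, 20]);
translate([305, 0, 377]) cube([87, 1273, 20]);
translate([465, 0, 377]) cube([87, 1273, 20]);
translate([625, 0, 377]) cube([87, 1273, 20]);
translate([785, 0, 377]) cube([87, 1273, 20]);
translate([945, 0, 377]) cube([87, 1273, 20]);
translate([1105, 0, 377]) cube([87, 1273, 20]);
translate([1265, 0, 377]) cube([87, 1273, 20]);
translate([1425, 0, 377]) cube([87, 1273, 20]);
translate([1585, 0, 377]) cube([87, 1273, 20]);
translate([1745, 0, 377]) cube([87, 1273, 20]);


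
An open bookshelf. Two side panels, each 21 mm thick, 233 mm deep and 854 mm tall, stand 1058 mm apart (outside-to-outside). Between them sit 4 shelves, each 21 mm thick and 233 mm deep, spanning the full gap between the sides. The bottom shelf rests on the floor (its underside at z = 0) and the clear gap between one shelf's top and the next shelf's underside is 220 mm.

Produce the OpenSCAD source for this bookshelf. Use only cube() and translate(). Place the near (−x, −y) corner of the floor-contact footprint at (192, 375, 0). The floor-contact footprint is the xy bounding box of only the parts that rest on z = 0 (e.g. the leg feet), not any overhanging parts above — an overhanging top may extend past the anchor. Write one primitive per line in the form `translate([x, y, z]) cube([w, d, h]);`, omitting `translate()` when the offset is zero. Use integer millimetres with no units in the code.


translate([192, 375, 0]) cube([21, 233, 854]);
translate([1229, 375, 0]) cube([21, 233, 854]);
translate([213, 375, 0]) cube([1016, 233, 21]);
translate([213, 375, 241]) cube([1016, 233, 21]);
translate([213, 375, 482]) cube([1016, 233, 21]);
translate([213, 375, 723]) cube([1016, 233, 21]);


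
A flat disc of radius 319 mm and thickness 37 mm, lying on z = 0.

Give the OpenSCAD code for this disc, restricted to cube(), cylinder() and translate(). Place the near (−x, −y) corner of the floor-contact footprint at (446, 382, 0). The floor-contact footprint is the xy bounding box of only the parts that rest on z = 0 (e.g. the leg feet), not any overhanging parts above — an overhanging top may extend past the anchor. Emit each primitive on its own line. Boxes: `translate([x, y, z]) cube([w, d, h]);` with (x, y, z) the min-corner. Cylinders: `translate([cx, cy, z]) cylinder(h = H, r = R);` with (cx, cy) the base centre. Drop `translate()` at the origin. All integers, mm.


translate([765, 701, 0]) cylinder(h = 37, r = 319);


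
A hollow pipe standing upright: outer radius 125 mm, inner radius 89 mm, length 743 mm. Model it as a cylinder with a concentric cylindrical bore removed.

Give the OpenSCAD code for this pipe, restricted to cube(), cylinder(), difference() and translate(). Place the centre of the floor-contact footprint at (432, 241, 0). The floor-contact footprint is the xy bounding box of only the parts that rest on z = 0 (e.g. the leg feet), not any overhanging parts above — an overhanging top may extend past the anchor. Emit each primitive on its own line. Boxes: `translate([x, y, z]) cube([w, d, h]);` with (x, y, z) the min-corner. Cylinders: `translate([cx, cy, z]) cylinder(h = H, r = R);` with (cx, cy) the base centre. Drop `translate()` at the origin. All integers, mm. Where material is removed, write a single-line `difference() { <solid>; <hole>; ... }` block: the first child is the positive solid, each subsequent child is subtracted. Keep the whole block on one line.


difference() { translate([432, 241, 0]) cylinder(h = 743, r = 125); translate([432, 241, 0]) cylinder(h = 743, r = 89); }


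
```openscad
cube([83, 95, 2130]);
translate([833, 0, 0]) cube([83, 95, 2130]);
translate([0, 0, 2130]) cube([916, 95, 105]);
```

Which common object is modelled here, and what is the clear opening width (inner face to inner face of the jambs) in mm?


A door frame. The clear opening width is 750 mm.

Two 2130 mm tall posts with a header on top — a door frame. The left jamb is 83 mm wide at x = 0; the right jamb starts at x = 833. The clear opening is 833 − 83 = 750 mm.


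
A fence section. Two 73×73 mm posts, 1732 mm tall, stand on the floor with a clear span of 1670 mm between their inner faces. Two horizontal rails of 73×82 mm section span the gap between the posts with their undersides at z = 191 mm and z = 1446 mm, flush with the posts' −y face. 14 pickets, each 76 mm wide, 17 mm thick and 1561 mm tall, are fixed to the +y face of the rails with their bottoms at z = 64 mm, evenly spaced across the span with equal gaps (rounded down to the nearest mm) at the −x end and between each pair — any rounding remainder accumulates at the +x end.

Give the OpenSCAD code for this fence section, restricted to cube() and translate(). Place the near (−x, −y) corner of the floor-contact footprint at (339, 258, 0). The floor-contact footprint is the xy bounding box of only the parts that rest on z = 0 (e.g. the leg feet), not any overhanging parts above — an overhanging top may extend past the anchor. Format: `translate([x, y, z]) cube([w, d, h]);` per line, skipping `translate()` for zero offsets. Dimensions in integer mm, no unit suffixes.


translate([339, 258, 0]) cube([73, 73, 1732]);
translate([2082, 258, 0]) cube([73, 73, 1732]);
translate([412, 258, 191]) cube([1670, 73, 82]);
translate([412, 258, 1446]) cube([1670, 73, 82]);
translate([452, 331, 64]) cube([76, 17, 1561]);
translate([568, 331, 64]) cube([76, 17, 1561]);
translate([684, 331, 64]) cube([76, 17, 1561]);
translate([800, 331, 64]) cube([76, 17, 1561]);
translate([916, 331, 64]) cube([76, 17, 1561]);
translate([1032, 331, 64]) cube([76, 17, 1561]);
translate([1148, 331, 64]) cube([76, 17, 1561]);
translate([1264, 331, 64]) cube([76, 17, 1561]);
translate([1380, 331, 64]) cube([76, 17, 1561]);
translate([1496, 331, 64]) cube([76, 17, 1561]);
translate([1612, 331, 64]) cube([76, 17, 1561]);
translate([1728, 331, 64]) cube([76, 17, 1561]);
translate([1844, 331, 64]) cube([76, 17, 1561]);
translate([1960, 331, 64]) cube([76, 17, 1561]);


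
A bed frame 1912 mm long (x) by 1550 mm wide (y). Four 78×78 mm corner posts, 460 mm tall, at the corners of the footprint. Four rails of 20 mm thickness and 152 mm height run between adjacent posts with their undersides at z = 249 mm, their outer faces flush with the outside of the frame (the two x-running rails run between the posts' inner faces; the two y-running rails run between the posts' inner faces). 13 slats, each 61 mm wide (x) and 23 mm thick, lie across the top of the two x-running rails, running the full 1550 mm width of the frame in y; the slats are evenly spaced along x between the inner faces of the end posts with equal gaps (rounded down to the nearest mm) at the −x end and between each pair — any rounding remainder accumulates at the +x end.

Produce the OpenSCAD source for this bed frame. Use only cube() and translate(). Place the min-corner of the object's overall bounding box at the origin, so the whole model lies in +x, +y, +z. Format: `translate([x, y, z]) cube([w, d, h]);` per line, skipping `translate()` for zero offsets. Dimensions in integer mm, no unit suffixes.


cube([78, 78, 460]);
translate([0, 1472, 0]) cube([78, 78, 460]);
translate([1834, 0, 0]) cube([78, 78, 460]);
translate([1834, 1472, 0]) cube([78, 78, 460]);
translate([78, 0, 249]) cube([1756, 20, 152]);
translate([78, 1530, 249]) cube([1756, 20, 152]);
translate([0, 78, 249]) cube([20, 1394, 152]);
translate([1892, 78, 249]) cube([20, 1394, 152]);
translate([146, 0, 401]) cube([61, 1550, 23]);
translate([275, 0, 401]) cube([61, 1550, 23]);
translate([404, 0, 401]) cube([61, 1550, 23]);
translate([533, 0, 401]) cube([61, 1550, 23]);
translate([662, 0, 401]) cube([61, 1550, 23]);
translate([791, 0, 401]) cube([61, 1550, 23]);
translate([920, 0, 401]) cube([61, 1550, 23]);
translate([1049, 0, 401]) cube([61, 1550, 23]);
translate([1178, 0, 401]) cube([61, 1550, 23]);
translate([1307, 0, 401]) cube([61, 1550, 23]);
translate([1436, 0, 401]) cube([61, 1550, 23]);
translate([1565, 0, 401]) cube([61, 1550, 23]);
translate([1694, 0, 401]) cube([61, 1550, 23]);


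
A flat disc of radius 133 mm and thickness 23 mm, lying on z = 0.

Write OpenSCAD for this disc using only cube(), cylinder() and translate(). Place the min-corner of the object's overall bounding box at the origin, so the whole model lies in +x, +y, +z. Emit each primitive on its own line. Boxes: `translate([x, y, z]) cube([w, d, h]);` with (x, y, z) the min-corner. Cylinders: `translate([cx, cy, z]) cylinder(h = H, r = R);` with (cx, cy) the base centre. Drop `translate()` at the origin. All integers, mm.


translate([133, 133, 0]) cylinder(h = 23, r = 133);


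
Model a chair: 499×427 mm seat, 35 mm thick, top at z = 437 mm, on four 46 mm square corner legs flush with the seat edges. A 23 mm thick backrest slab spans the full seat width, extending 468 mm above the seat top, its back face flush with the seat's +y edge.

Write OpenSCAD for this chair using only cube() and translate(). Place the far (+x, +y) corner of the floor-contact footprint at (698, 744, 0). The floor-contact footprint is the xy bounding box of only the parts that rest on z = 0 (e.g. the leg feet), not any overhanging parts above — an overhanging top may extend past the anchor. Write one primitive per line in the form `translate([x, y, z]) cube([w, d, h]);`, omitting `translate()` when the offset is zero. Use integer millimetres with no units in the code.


translate([199, 317, 402]) cube([499, 427, 35]);
translate([199, 317, 0]) cube([46, 46, 402]);
translate([652, 317, 0]) cube([46, 46, 402]);
translate([199, 698, 0]) cube([46, 46, 402]);
translate([652, 698, 0]) cube([46, 46, 402]);
translate([199, 721, 437]) cube([499, 23, 468]);


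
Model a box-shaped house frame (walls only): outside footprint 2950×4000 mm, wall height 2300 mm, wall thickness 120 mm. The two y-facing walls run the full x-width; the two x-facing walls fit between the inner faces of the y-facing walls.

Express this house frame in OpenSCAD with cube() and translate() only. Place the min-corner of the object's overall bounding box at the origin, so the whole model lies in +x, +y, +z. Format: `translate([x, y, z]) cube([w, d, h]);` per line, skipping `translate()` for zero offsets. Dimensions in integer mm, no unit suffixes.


cube([2950, 120, 2300]);
translate([0, 3880, 0]) cube([2950, 120, 2300]);
translate([0, 120, 0]) cube([120, 3760, 2300]);
translate([2830, 120, 0]) cube([120, 3760, 2300]);


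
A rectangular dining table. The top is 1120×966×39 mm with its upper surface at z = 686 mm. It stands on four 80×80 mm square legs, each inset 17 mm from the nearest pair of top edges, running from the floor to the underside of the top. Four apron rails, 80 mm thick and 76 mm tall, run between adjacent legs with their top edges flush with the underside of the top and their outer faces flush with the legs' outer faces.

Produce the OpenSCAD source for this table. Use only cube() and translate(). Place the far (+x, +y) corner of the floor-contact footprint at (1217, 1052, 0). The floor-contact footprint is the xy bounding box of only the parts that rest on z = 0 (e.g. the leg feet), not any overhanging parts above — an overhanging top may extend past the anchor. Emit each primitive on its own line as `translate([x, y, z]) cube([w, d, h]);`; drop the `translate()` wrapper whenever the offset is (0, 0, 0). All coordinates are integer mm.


translate([114, 103, 647]) cube([1120, 966, 39]);
translate([131, 120, 0]) cube([80, 80, 647]);
translate([1137, 120, 0]) cube([80, 80, 647]);
translate([131, 972, 0]) cube([80, 80, 647]);
translate([1137, 972, 0]) cube([80, 80, 647]);
translate([211, 120, 571]) cube([926, 80, 76]);
translate([211, 972, 571]) cube([926, 80, 76]);
translate([131, 200, 571]) cube([80, 772, 76]);
translate([1137, 200, 571]) cube([80, 772, 76]);


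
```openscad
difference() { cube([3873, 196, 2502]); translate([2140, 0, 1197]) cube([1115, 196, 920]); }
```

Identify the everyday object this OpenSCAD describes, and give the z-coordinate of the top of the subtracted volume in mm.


A wall with a window opening. The window head height is 2117 mm.

A wall with a rectangular opening subtracted — a window. Sill at z = 1197, opening 920 mm tall, so the head is at 1197 + 920 = 2117 mm.


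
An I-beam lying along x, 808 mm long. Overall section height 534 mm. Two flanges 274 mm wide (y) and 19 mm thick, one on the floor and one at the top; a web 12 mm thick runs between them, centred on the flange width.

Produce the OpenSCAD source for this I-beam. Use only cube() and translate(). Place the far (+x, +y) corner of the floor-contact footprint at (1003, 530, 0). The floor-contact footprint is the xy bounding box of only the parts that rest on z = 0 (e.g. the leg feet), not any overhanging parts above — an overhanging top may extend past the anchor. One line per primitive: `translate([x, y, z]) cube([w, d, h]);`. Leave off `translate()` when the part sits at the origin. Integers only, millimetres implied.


translate([195, 256, 0]) cube([808, 274, 19]);
translate([195, 387, 19]) cube([808, 12, 496]);
translate([195, 256, 515]) cube([808, 274, 19]);


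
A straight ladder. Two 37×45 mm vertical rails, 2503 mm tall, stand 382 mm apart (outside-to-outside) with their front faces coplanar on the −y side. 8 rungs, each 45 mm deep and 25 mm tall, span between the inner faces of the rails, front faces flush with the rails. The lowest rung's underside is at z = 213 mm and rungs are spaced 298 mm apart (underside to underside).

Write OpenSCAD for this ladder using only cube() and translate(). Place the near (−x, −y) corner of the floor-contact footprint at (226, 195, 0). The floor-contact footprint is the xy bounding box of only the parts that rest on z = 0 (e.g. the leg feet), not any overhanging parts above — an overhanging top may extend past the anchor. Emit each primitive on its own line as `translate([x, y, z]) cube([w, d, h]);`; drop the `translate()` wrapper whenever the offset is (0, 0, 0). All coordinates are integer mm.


translate([226, 195, 0]) cube([37, 45, 2503]);
translate([571, 195, 0]) cube([37, 45, 2503]);
translate([263, 195, 213]) cube([308, 45, 25]);
translate([263, 195, 511]) cube([308, 45, 25]);
translate([263, 195, 809]) cube([308, 45, 25]);
translate([263, 195, 1107]) cube([308, 45, 25]);
translate([263, 195, 1405]) cube([308, 45, 25]);
translate([263, 195, 1703]) cube([308, 45, 25]);
translate([263, 195, 2001]) cube([308, 45, 25]);
translate([263, 195, 2299]) cube([308, 45, 25]);


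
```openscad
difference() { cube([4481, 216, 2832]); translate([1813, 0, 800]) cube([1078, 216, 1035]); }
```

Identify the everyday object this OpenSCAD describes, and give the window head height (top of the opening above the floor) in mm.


A wall with a window opening. The window head height is 1835 mm.

A wall with a rectangular opening subtracted — a window. Sill at z = 800, opening 1035 mm tall, so the head is at 800 + 1035 = 1835 mm.
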